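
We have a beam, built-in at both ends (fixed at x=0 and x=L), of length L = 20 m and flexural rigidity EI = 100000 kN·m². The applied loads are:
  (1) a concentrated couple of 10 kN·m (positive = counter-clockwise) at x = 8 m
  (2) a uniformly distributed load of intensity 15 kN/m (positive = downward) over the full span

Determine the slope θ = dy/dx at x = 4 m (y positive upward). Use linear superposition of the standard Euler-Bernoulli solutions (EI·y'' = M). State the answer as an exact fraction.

θ(4) = -2997/312500 rad

Load 1 — applied couple M₀=10 kN·m at a=8 m (b=L-a=12):
  θ_1 = (R_Ax²/2 - M_Ax)/EI  [x≤a] with R_A=18/25, M_A=6/5 = ((18/25)·4²/2 - (6/5)·4)/100000 = 3/312500 rad
Load 2 — uniform load w=15 kN/m over full span:
  θ_2 = -wx(L-x)(L-2x)/(12EI) = -15·4·(20-4)·(20-2·4)/(12·100000) = -6/625 rad
Superposition: θ = Σ θ_i = -2997/312500 rad ≈ -0.009590 rad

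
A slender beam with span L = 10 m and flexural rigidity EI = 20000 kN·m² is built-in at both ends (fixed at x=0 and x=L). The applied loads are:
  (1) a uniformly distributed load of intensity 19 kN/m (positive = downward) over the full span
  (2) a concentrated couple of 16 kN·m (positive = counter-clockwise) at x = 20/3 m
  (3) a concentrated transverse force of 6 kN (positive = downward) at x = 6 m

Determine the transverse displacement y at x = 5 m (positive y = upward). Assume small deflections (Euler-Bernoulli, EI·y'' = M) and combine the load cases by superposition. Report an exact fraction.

Load 1 — uniform load w=19 kN/m over full span:
  y_1 = -wx²(L-x)²/(24EI) = -19·5²·(10-5)²/(24·20000) = -19/768 m
Load 2 — applied couple M₀=16 kN·m at a=20/3 m (b=L-a=10/3):
  y_2 = (R_Ax³/6 - M_Ax²/2)/EI  [x≤a] with R_A=32/15, M_A=16/3 = ((32/15)·5³/6 - (16/3)·5²/2)/20000 = -1/900 m
Load 3 — point force P=6 kN at a=6 m (b=L-a=4):
  y_3 = -Pb²x²(3aL-(3a+b)x)/(6L³EI)  [x≤a] = -6·4²·5²·(3·6·10-(3·6+4)·5)/(6·10³·20000) = -7/5000 m
Superposition: y = Σ y_i = -39241/1440000 m ≈ -0.027251 m

y(5) = -39241/1440000 m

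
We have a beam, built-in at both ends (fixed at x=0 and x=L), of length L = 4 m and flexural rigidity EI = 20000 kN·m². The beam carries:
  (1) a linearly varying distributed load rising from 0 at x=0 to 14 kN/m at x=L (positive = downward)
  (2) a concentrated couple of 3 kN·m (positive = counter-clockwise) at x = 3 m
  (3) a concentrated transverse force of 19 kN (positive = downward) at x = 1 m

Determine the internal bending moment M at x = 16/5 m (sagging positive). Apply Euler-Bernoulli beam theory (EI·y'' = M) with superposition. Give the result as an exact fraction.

M(16/5) = -6379/3000 kN·m

Load 1 — triangular load w₀=14 kN/m (0→w₀ over full span):
  M_1 = 3w₀Lx/20 - w₀L²/30 - w₀x³/(6L) = 3·14·4·(16/5)/20 - 14·4²/30 - 14·(16/5)³/(6·4) = 112/375 kN·m
Load 2 — applied couple M₀=3 kN·m at a=3 m (b=L-a=1):
  M_2 = R_Ax - M_A - M₀  [x>a] with R_A=27/32, M_A=15/16 = (27/32)·(16/5) - (15/16) - 3 = -99/80 kN·m
Load 3 — point force P=19 kN at a=1 m (b=L-a=3):
  M_3 = Pa²(a+3b)(L-x)/L³ - Pa²b/L²  [x>a] = 19·1²·(1+3·3)·(4-(16/5))/4³ - 19·1²·3/4² = -19/16 kN·m
Superposition: M = Σ M_i = -6379/3000 kN·m ≈ -2.126333 kN·m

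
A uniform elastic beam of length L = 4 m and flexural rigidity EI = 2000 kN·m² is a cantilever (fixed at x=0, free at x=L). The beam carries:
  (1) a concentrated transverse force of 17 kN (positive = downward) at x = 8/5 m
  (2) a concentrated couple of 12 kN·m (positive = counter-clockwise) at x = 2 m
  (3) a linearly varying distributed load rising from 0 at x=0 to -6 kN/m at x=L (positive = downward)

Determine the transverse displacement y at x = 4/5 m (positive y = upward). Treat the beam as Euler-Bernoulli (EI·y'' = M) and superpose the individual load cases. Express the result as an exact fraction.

y(4/5) = 17012/5859375 m

Load 1 — point force P=17 kN at a=8/5 m (b=L-a=12/5):
  y_1 = -Px²(3a-x)/(6EI)  [x≤a] = -17·(4/5)²·(3·(8/5)-(4/5))/(6·2000) = -34/9375 m
Load 2 — applied couple M₀=12 kN·m at a=2 m (b=L-a=2):
  y_2 = M₀x²/(2EI)  [x≤a] = 12·(4/5)²/(2·2000) = 6/3125 m
Load 3 — triangular load w₀=-6 kN/m (0→w₀ over full span):
  y_3 = (w₀Lx³/12-w₀L²x²/6-w₀x⁵/(120L))/EI = ((-6)·4·(4/5)³/12-(-6)·4²·(4/5)²/6-(-6)·(4/5)⁵/(120·4))/2000 = 9004/1953125 m
Superposition: y = Σ y_i = 17012/5859375 m ≈ 0.002903 m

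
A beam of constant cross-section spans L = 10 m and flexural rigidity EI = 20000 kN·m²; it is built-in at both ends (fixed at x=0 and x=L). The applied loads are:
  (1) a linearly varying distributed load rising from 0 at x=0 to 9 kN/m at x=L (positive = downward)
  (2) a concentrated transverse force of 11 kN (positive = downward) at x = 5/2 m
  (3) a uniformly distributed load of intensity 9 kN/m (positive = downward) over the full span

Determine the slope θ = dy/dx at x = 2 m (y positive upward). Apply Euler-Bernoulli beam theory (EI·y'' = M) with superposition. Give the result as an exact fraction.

Load 1 — triangular load w₀=9 kN/m (0→w₀ over full span):
  θ_1 = -w₀(2x(L-x)(L-2x)(x+2L)+x²(L-x)²)/(120LEI) = -9·(2·2·(10-2)·(10-2·2)·(2+2·10)+2²·(10-2)²)/(120·10·20000) = -21/12500 rad
Load 2 — point force P=11 kN at a=5/2 m (b=L-a=15/2):
  θ_2 = -Pb²x(2aL-(3a+b)x)/(2L³EI)  [x≤a] = -11·(15/2)²·2·(2·(5/2)·10-(3·(5/2)+(15/2))·2)/(2·10³·20000) = -99/160000 rad
Load 3 — uniform load w=9 kN/m over full span:
  θ_3 = -wx(L-x)(L-2x)/(12EI) = -9·2·(10-2)·(10-2·2)/(12·20000) = -9/2500 rad
Superposition: θ = Σ θ_i = -4719/800000 rad ≈ -0.005899 rad

θ(2) = -4719/800000 rad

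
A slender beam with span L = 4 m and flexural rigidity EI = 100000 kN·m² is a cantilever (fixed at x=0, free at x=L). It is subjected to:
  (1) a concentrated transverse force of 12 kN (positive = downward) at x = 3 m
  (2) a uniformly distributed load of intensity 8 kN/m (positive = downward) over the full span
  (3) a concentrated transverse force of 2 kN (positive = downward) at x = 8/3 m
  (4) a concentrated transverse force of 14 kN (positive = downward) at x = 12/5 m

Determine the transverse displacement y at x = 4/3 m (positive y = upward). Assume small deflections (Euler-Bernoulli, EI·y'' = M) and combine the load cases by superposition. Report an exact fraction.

y(4/3) = -3829/3796875 m

Load 1 — point force P=12 kN at a=3 m (b=L-a=1):
  y_1 = -Px²(3a-x)/(6EI)  [x≤a] = -12·(4/3)²·(3·3-(4/3))/(6·100000) = -23/84375 m
Load 2 — uniform load w=8 kN/m over full span:
  y_2 = -wx²(x²-4Lx+6L²)/(24EI) = -8·(4/3)²·((4/3)²-4·4·(4/3)+6·4²)/(24·100000) = -344/759375 m
Load 3 — point force P=2 kN at a=8/3 m (b=L-a=4/3):
  y_3 = -Px²(3a-x)/(6EI)  [x≤a] = -2·(4/3)²·(3·(8/3)-(4/3))/(6·100000) = -2/50625 m
Load 4 — point force P=14 kN at a=12/5 m (b=L-a=8/5):
  y_4 = -Px²(3a-x)/(6EI)  [x≤a] = -14·(4/3)²·(3·(12/5)-(4/3))/(6·100000) = -308/1265625 m
Superposition: y = Σ y_i = -3829/3796875 m ≈ -0.001008 m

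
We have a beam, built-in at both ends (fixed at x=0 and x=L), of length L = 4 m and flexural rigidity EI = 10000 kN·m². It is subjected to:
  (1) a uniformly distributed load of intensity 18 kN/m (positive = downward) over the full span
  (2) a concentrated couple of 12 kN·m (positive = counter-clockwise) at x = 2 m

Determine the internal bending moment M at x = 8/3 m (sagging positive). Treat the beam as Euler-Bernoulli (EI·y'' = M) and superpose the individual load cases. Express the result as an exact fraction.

Load 1 — uniform load w=18 kN/m over full span:
  M_1 = wLx/2 - wL²/12 - wx²/2 = 18·4·(8/3)/2 - 18·4²/12 - 18·(8/3)²/2 = 8 kN·m
Load 2 — applied couple M₀=12 kN·m at a=2 m (b=L-a=2):
  M_2 = R_Ax - M_A - M₀  [x>a] with R_A=9/2, M_A=3 = (9/2)·(8/3) - 3 - 12 = -3 kN·m
Superposition: M = Σ M_i = 5 kN·m ≈ 5.000000 kN·m

M(8/3) = 5 kN·m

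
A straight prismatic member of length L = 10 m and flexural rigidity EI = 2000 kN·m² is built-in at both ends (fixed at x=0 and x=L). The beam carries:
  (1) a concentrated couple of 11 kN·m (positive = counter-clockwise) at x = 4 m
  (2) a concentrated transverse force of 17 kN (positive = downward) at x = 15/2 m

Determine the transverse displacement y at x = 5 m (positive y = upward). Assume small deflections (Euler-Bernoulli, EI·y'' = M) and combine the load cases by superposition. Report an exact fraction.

Load 1 — applied couple M₀=11 kN·m at a=4 m (b=L-a=6):
  y_1 = (R_Ax³/6 - M_Ax²/2 - M₀(x-a)²/2)/EI  [x>a] with R_A=198/125, M_A=33/25 = ((198/125)·5³/6 - (33/25)·5²/2 - 11·(5-4)²/2)/2000 = 11/2000 m
Load 2 — point force P=17 kN at a=15/2 m (b=L-a=5/2):
  y_2 = -Pb²x²(3aL-(3a+b)x)/(6L³EI)  [x≤a] = -17·(5/2)²·5²·(3·(15/2)·10-(3·(15/2)+(5/2))·5)/(6·10³·2000) = -17/768 m
Superposition: y = Σ y_i = -1597/96000 m ≈ -0.016635 m

y(5) = -1597/96000 m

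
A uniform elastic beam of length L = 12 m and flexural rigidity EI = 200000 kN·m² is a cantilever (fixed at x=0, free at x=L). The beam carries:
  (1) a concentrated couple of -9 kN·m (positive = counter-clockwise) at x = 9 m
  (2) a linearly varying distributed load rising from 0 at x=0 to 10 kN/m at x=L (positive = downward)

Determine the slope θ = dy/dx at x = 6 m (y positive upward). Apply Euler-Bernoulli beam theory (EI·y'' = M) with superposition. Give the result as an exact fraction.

θ(6) = -1899/200000 rad

Load 1 — applied couple M₀=-9 kN·m at a=9 m (b=L-a=3):
  θ_1 = M₀x/EI  [x≤a] = (-9)·6/200000 = -27/100000 rad
Load 2 — triangular load w₀=10 kN/m (0→w₀ over full span):
  θ_2 = (w₀Lx²/4-w₀L²x/3-w₀x⁴/(24L))/EI = (10·12·6²/4-10·12²·6/3-10·6⁴/(24·12))/200000 = -369/40000 rad
Superposition: θ = Σ θ_i = -1899/200000 rad ≈ -0.009495 rad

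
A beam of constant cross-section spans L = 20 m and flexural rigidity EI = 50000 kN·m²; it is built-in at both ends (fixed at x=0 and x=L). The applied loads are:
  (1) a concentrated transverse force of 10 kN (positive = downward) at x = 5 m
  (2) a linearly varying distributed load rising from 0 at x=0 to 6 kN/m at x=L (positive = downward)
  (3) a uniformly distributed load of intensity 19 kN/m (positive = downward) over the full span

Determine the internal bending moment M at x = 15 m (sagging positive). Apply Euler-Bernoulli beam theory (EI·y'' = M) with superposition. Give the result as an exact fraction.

M(15) = 4745/48 kN·m

Load 1 — point force P=10 kN at a=5 m (b=L-a=15):
  M_1 = Pa²(a+3b)(L-x)/L³ - Pa²b/L²  [x>a] = 10·5²·(5+3·15)·(20-15)/20³ - 10·5²·15/20² = -25/16 kN·m
Load 2 — triangular load w₀=6 kN/m (0→w₀ over full span):
  M_2 = 3w₀Lx/20 - w₀L²/30 - w₀x³/(6L) = 3·6·20·15/20 - 6·20²/30 - 6·15³/(6·20) = 85/4 kN·m
Load 3 — uniform load w=19 kN/m over full span:
  M_3 = wLx/2 - wL²/12 - wx²/2 = 19·20·15/2 - 19·20²/12 - 19·15²/2 = 475/6 kN·m
Superposition: M = Σ M_i = 4745/48 kN·m ≈ 98.854167 kN·m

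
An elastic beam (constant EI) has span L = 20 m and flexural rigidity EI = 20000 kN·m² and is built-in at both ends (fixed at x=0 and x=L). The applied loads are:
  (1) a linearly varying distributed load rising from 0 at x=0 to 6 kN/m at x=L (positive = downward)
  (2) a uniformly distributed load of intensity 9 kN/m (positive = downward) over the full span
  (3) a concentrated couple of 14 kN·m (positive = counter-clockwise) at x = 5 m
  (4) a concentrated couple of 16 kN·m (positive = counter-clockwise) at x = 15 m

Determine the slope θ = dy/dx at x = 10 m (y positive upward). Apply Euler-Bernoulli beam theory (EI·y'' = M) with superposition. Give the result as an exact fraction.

Load 1 — triangular load w₀=6 kN/m (0→w₀ over full span):
  θ_1 = -w₀(2x(L-x)(L-2x)(x+2L)+x²(L-x)²)/(120LEI) = -6·(2·10·(20-10)·(20-2·10)·(10+2·20)+10²·(20-10)²)/(120·20·20000) = -1/800 rad
Load 2 — uniform load w=9 kN/m over full span:
  θ_2 = -wx(L-x)(L-2x)/(12EI) = -9·10·(20-10)·(20-2·10)/(12·20000) = 0 rad
Load 3 — applied couple M₀=14 kN·m at a=5 m (b=L-a=15):
  θ_3 = (R_Ax²/2 - M_Ax - M₀(x-a))/EI  [x>a] with R_A=63/80, M_A=-21/8 = ((63/80)·10²/2 - (-21/8)·10 - 14·(10-5))/20000 = -7/32000 rad
Load 4 — applied couple M₀=16 kN·m at a=15 m (b=L-a=5):
  θ_4 = (R_Ax²/2 - M_Ax)/EI  [x≤a] with R_A=9/10, M_A=5 = ((9/10)·10²/2 - 5·10)/20000 = -1/4000 rad
Superposition: θ = Σ θ_i = -11/6400 rad ≈ -0.001719 rad

θ(10) = -11/6400 rad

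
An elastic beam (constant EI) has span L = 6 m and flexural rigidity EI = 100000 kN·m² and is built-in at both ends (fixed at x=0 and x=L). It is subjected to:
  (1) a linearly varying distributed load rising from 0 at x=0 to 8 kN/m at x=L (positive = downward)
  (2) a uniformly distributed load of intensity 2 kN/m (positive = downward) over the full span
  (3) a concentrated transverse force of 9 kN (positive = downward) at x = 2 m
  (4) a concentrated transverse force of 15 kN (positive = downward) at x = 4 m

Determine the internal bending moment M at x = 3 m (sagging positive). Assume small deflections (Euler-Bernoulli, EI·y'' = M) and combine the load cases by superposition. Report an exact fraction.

M(3) = 17 kN·m

Load 1 — triangular load w₀=8 kN/m (0→w₀ over full span):
  M_1 = 3w₀Lx/20 - w₀L²/30 - w₀x³/(6L) = 3·8·6·3/20 - 8·6²/30 - 8·3³/(6·6) = 6 kN·m
Load 2 — uniform load w=2 kN/m over full span:
  M_2 = wLx/2 - wL²/12 - wx²/2 = 2·6·3/2 - 2·6²/12 - 2·3²/2 = 3 kN·m
Load 3 — point force P=9 kN at a=2 m (b=L-a=4):
  M_3 = Pa²(a+3b)(L-x)/L³ - Pa²b/L²  [x>a] = 9·2²·(2+3·4)·(6-3)/6³ - 9·2²·4/6² = 3 kN·m
Load 4 — point force P=15 kN at a=4 m (b=L-a=2):
  M_4 = Pb²(3a+b)x/L³ - Pab²/L²  [x≤a] = 15·2²·(3·4+2)·3/6³ - 15·4·2²/6² = 5 kN·m
Superposition: M = Σ M_i = 17 kN·m ≈ 17.000000 kN·m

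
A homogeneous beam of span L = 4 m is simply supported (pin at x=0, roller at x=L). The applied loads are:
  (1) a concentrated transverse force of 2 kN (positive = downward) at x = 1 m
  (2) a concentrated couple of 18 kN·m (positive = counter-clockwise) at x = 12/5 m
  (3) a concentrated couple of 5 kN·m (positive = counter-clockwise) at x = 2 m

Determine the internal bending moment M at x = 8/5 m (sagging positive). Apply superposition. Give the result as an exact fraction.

Load 1 — point force P=2 kN at a=1 m (b=L-a=3):
  M_1 = Pa(L-x)/L  [x>a] = 2·1·(4-(8/5))/4 = 6/5 kN·m
Load 2 — applied couple M₀=18 kN·m at a=12/5 m (b=L-a=8/5):
  M_2 = M₀x/L  [x≤a] = 18·(8/5)/4 = 36/5 kN·m
Load 3 — applied couple M₀=5 kN·m at a=2 m (b=L-a=2):
  M_3 = M₀x/L  [x≤a] = 5·(8/5)/4 = 2 kN·m
Superposition: M = Σ M_i = 52/5 kN·m ≈ 10.400000 kN·m

M(8/5) = 52/5 kN·m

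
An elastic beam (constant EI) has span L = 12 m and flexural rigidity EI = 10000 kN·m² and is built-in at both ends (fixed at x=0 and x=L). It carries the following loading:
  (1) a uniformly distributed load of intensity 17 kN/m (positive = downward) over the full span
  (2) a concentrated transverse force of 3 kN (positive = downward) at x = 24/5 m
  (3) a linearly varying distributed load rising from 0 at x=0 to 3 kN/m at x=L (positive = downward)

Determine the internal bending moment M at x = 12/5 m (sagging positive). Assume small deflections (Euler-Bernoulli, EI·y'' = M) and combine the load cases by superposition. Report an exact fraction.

M(12/5) = -6684/625 kN·m

Load 1 — uniform load w=17 kN/m over full span:
  M_1 = wLx/2 - wL²/12 - wx²/2 = 17·12·(12/5)/2 - 17·12²/12 - 17·(12/5)²/2 = -204/25 kN·m
Load 2 — point force P=3 kN at a=24/5 m (b=L-a=36/5):
  M_2 = Pb²(3a+b)x/L³ - Pab²/L²  [x≤a] = 3·(36/5)²·(3·(24/5)+(36/5))·(12/5)/12³ - 3·(24/5)·(36/5)²/12² = -324/625 kN·m
Load 3 — triangular load w₀=3 kN/m (0→w₀ over full span):
  M_3 = 3w₀Lx/20 - w₀L²/30 - w₀x³/(6L) = 3·3·12·(12/5)/20 - 3·12²/30 - 3·(12/5)³/(6·12) = -252/125 kN·m
Superposition: M = Σ M_i = -6684/625 kN·m ≈ -10.694400 kN·m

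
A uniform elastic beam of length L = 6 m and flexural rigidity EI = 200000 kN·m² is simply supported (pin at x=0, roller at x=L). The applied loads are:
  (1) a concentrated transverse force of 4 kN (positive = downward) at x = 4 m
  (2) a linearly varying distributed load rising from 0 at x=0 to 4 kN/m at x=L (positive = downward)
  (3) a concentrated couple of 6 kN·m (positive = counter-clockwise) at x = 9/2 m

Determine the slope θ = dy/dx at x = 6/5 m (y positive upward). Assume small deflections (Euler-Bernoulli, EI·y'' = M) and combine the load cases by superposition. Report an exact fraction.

Load 1 — point force P=4 kN at a=4 m (b=L-a=2):
  θ_1 = -Pb(L²-b²-3x²)/(6LEI)  [x≤a] = -4·2·(6²-2²-3·(6/5)²)/(6·6·200000) = -173/5625000 rad
Load 2 — triangular load w₀=4 kN/m (0→w₀ over full span):
  θ_2 = -w₀(7L⁴-30L²x²+15x⁴)/(360LEI) = -4·(7·6⁴-30·6²·(6/5)²+15·(6/5)⁴)/(360·6·200000) = -273/3906250 rad
Load 3 — applied couple M₀=6 kN·m at a=9/2 m (b=L-a=3/2):
  θ_3 = (M₀x²/(2L)+C₁)/EI  [x≤a] with C₁=M₀(3b²-L²)/(6L)=-39/8 = (6·(6/5)²/(2·6)+(-39/8))/200000 = -831/40000000 rad
Superposition: θ = Σ θ_i = -1092767/9000000000 rad ≈ -0.000121 rad

θ(6/5) = -1092767/9000000000 rad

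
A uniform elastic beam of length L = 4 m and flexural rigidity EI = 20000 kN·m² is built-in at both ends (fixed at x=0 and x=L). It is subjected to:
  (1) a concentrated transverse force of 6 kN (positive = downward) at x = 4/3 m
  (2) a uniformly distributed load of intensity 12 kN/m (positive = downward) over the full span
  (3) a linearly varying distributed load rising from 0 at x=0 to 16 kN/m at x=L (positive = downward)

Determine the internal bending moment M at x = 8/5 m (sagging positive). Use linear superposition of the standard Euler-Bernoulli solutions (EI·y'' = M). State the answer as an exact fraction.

M(8/5) = 14728/1125 kN·m

Load 1 — point force P=6 kN at a=4/3 m (b=L-a=8/3):
  M_1 = Pa²(a+3b)(L-x)/L³ - Pa²b/L²  [x>a] = 6·(4/3)²·((4/3)+3·(8/3))·(4-(8/5))/4³ - 6·(4/3)²·(8/3)/4² = 88/45 kN·m
Load 2 — uniform load w=12 kN/m over full span:
  M_2 = wLx/2 - wL²/12 - wx²/2 = 12·4·(8/5)/2 - 12·4²/12 - 12·(8/5)²/2 = 176/25 kN·m
Load 3 — triangular load w₀=16 kN/m (0→w₀ over full span):
  M_3 = 3w₀Lx/20 - w₀L²/30 - w₀x³/(6L) = 3·16·4·(8/5)/20 - 16·4²/30 - 16·(8/5)³/(6·4) = 512/125 kN·m
Superposition: M = Σ M_i = 14728/1125 kN·m ≈ 13.091556 kN·m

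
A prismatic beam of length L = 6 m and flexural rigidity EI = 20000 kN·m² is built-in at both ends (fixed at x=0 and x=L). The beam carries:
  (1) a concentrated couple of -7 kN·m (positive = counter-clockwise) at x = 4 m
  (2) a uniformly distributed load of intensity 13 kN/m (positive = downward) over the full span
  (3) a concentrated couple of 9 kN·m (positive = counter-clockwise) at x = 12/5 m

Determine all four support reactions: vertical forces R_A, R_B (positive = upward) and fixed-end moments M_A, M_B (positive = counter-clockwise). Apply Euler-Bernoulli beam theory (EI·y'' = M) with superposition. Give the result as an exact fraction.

R_A = 8911/225 kN, M_A = 2831/75 kN·m, R_B = 8639/225 kN, M_B = -903/25 kN·m

Load 1 — applied couple M₀=-7 kN·m at a=4 m (b=L-a=2):
  R_A = 6M₀ab/L³ = 6·(-7)·4·2/6³ = -14/9 kN
  M_A = M₀b(2a-b)/L² = (-7)·2·(2·4-2)/6² = -7/3 kN·m
  R_B = -6M₀ab/L³ = -6·(-7)·4·2/6³ = 14/9 kN
  M_B = M₀a(2b-a)/L² = (-7)·4·(2·2-4)/6² = 0 kN·m
Load 2 — uniform load w=13 kN/m over full span:
  R_A = wL/2 = 13·6/2 = 39 kN
  M_A = wL²/12 = 13·6²/12 = 39 kN·m
  R_B = wL/2 = 13·6/2 = 39 kN
  M_B = -wL²/12 = -13·6²/12 = -39 kN·m
Load 3 — applied couple M₀=9 kN·m at a=12/5 m (b=L-a=18/5):
  R_A = 6M₀ab/L³ = 6·9·(12/5)·(18/5)/6³ = 54/25 kN
  M_A = M₀b(2a-b)/L² = 9·(18/5)·(2·(12/5)-(18/5))/6² = 27/25 kN·m
  R_B = -6M₀ab/L³ = -6·9·(12/5)·(18/5)/6³ = -54/25 kN
  M_B = M₀a(2b-a)/L² = 9·(12/5)·(2·(18/5)-(12/5))/6² = 72/25 kN·m
Superposition: R_A = 8911/225 kN, M_A = 2831/75 kN·m, R_B = 8639/225 kN, M_B = -903/25 kN·m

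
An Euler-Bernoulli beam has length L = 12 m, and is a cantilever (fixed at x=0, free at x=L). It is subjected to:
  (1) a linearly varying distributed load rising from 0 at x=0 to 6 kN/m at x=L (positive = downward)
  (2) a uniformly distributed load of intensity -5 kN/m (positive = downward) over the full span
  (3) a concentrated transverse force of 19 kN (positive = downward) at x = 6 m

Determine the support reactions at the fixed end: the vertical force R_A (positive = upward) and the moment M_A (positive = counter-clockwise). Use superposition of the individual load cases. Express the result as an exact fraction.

R_A = -5 kN, M_A = 42 kN·m

Load 1 — triangular load w₀=6 kN/m (0→w₀ over full span):
  R_A = w₀L/2 = 6·12/2 = 36 kN
  M_A = w₀L²/3 = 6·12²/3 = 288 kN·m
Load 2 — uniform load w=-5 kN/m over full span:
  R_A = wL = (-5)·12 = -60 kN
  M_A = wL²/2 = (-5)·12²/2 = -360 kN·m
Load 3 — point force P=19 kN at a=6 m (b=L-a=6):
  R_A = P = 19 kN
  M_A = Pa = 19·6 = 114 kN·m
Superposition: R_A = -5 kN, M_A = 42 kN·m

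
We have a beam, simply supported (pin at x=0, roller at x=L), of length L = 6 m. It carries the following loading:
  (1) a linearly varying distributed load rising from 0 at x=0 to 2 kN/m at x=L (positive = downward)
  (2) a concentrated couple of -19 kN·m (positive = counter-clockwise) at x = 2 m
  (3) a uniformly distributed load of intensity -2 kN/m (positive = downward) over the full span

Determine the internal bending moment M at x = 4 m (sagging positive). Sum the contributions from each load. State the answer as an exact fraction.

Load 1 — triangular load w₀=2 kN/m (0→w₀ over full span):
  M_1 = w₀Lx/6 - w₀x³/(6L) = 2·6·4/6 - 2·4³/(6·6) = 40/9 kN·m
Load 2 — applied couple M₀=-19 kN·m at a=2 m (b=L-a=4):
  M_2 = M₀x/L - M₀  [x>a] = (-19)·4/6 - (-19) = 19/3 kN·m
Load 3 — uniform load w=-2 kN/m over full span:
  M_3 = wx(L-x)/2 = (-2)·4·(6-4)/2 = -8 kN·m
Superposition: M = Σ M_i = 25/9 kN·m ≈ 2.777778 kN·m

M(4) = 25/9 kN·m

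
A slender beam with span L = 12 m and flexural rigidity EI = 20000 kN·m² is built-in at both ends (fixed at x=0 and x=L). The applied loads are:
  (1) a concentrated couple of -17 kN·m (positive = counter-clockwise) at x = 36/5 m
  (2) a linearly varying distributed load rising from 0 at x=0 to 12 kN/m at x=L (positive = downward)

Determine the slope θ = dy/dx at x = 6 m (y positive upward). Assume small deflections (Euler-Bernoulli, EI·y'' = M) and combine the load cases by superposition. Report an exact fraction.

θ(6) = -93/125000 rad

Load 1 — applied couple M₀=-17 kN·m at a=36/5 m (b=L-a=24/5):
  θ_1 = (R_Ax²/2 - M_Ax)/EI  [x≤a] with R_A=-51/25, M_A=-136/25 = ((-51/25)·6²/2 - (-136/25)·6)/20000 = -51/250000 rad
Load 2 — triangular load w₀=12 kN/m (0→w₀ over full span):
  θ_2 = -w₀(2x(L-x)(L-2x)(x+2L)+x²(L-x)²)/(120LEI) = -12·(2·6·(12-6)·(12-2·6)·(6+2·12)+6²·(12-6)²)/(120·12·20000) = -27/50000 rad
Superposition: θ = Σ θ_i = -93/125000 rad ≈ -0.000744 rad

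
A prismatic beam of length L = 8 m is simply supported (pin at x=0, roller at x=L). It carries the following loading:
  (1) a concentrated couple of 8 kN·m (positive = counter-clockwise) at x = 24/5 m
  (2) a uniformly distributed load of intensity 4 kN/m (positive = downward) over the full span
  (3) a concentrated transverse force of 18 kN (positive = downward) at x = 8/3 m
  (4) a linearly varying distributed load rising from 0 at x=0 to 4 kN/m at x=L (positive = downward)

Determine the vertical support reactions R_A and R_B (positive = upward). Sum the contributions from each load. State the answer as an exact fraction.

Load 1 — applied couple M₀=8 kN·m at a=24/5 m (b=L-a=16/5):
  R_A = M₀/L = 8/8 = 1 kN
  R_B = -M₀/L = -8/8 = -1 kN
Load 2 — uniform load w=4 kN/m over full span:
  R_A = wL/2 = 4·8/2 = 16 kN
  R_B = wL/2 = 4·8/2 = 16 kN
Load 3 — point force P=18 kN at a=8/3 m (b=L-a=16/3):
  R_A = Pb/L = 18·(16/3)/8 = 12 kN
  R_B = Pa/L = 18·(8/3)/8 = 6 kN
Load 4 — triangular load w₀=4 kN/m (0→w₀ over full span):
  R_A = w₀L/6 = 4·8/6 = 16/3 kN
  R_B = w₀L/3 = 4·8/3 = 32/3 kN
Superposition: R_A = 103/3 kN, R_B = 95/3 kN

R_A = 103/3 kN, R_B = 95/3 kN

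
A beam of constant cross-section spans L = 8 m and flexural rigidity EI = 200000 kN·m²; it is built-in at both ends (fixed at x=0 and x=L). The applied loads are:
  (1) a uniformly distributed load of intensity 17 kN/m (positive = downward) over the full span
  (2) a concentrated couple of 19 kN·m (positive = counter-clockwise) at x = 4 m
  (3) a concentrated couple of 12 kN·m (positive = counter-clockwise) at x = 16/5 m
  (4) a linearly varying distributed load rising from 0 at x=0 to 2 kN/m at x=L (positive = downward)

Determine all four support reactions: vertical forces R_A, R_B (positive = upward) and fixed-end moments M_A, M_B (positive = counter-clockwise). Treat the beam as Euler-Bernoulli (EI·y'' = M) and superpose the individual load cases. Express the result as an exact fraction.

R_A = 30449/400 kN, M_A = 30337/300 kN·m, R_B = 27151/400 kN, M_B = -26543/300 kN·m

Load 1 — uniform load w=17 kN/m over full span:
  R_A = wL/2 = 17·8/2 = 68 kN
  M_A = wL²/12 = 17·8²/12 = 272/3 kN·m
  R_B = wL/2 = 17·8/2 = 68 kN
  M_B = -wL²/12 = -17·8²/12 = -272/3 kN·m
Load 2 — applied couple M₀=19 kN·m at a=4 m (b=L-a=4):
  R_A = 6M₀ab/L³ = 6·19·4·4/8³ = 57/16 kN
  M_A = M₀b(2a-b)/L² = 19·4·(2·4-4)/8² = 19/4 kN·m
  R_B = -6M₀ab/L³ = -6·19·4·4/8³ = -57/16 kN
  M_B = M₀a(2b-a)/L² = 19·4·(2·4-4)/8² = 19/4 kN·m
Load 3 — applied couple M₀=12 kN·m at a=16/5 m (b=L-a=24/5):
  R_A = 6M₀ab/L³ = 6·12·(16/5)·(24/5)/8³ = 54/25 kN
  M_A = M₀b(2a-b)/L² = 12·(24/5)·(2·(16/5)-(24/5))/8² = 36/25 kN·m
  R_B = -6M₀ab/L³ = -6·12·(16/5)·(24/5)/8³ = -54/25 kN
  M_B = M₀a(2b-a)/L² = 12·(16/5)·(2·(24/5)-(16/5))/8² = 96/25 kN·m
Load 4 — triangular load w₀=2 kN/m (0→w₀ over full span):
  R_A = 3w₀L/20 = 3·2·8/20 = 12/5 kN
  M_A = w₀L²/30 = 2·8²/30 = 64/15 kN·m
  R_B = 7w₀L/20 = 7·2·8/20 = 28/5 kN
  M_B = -w₀L²/20 = -2·8²/20 = -32/5 kN·m
Superposition: R_A = 30449/400 kN, M_A = 30337/300 kN·m, R_B = 27151/400 kN, M_B = -26543/300 kN·m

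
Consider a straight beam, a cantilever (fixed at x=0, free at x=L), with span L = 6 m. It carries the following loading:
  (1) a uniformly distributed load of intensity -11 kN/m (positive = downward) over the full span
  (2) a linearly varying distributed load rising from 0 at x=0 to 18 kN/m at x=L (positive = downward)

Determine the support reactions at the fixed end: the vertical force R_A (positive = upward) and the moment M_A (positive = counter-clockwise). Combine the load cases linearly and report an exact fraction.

Load 1 — uniform load w=-11 kN/m over full span:
  R_A = wL = (-11)·6 = -66 kN
  M_A = wL²/2 = (-11)·6²/2 = -198 kN·m
Load 2 — triangular load w₀=18 kN/m (0→w₀ over full span):
  R_A = w₀L/2 = 18·6/2 = 54 kN
  M_A = w₀L²/3 = 18·6²/3 = 216 kN·m
Superposition: R_A = -12 kN, M_A = 18 kN·m

R_A = -12 kN, M_A = 18 kN·m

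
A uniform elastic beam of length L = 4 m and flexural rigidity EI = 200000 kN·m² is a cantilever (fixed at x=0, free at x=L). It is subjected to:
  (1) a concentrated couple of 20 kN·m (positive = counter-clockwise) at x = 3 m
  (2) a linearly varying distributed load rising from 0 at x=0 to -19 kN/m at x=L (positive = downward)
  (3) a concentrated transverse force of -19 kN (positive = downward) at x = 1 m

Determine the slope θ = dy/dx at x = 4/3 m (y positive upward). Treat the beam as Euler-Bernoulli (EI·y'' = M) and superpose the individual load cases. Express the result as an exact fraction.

Load 1 — applied couple M₀=20 kN·m at a=3 m (b=L-a=1):
  θ_1 = M₀x/EI  [x≤a] = 20·(4/3)/200000 = 1/7500 rad
Load 2 — triangular load w₀=-19 kN/m (0→w₀ over full span):
  θ_2 = (w₀Lx²/4-w₀L²x/3-w₀x⁴/(24L))/EI = ((-19)·4·(4/3)²/4-(-19)·4²·(4/3)/3-(-19)·(4/3)⁴/(24·4))/200000 = 3097/6075000 rad
Load 3 — point force P=-19 kN at a=1 m (b=L-a=3):
  θ_3 = -Pa²/(2EI)  [x>a] = -(-19)·1²/(2·200000) = 19/400000 rad
Superposition: θ = Σ θ_i = 67129/97200000 rad ≈ 0.000691 rad

θ(4/3) = 67129/97200000 rad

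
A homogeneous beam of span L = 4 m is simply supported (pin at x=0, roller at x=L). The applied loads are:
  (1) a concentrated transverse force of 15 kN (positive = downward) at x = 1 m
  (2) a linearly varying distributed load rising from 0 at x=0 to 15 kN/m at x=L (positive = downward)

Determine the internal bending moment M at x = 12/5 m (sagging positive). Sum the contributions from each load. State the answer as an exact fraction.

Load 1 — point force P=15 kN at a=1 m (b=L-a=3):
  M_1 = Pa(L-x)/L  [x>a] = 15·1·(4-(12/5))/4 = 6 kN·m
Load 2 — triangular load w₀=15 kN/m (0→w₀ over full span):
  M_2 = w₀Lx/6 - w₀x³/(6L) = 15·4·(12/5)/6 - 15·(12/5)³/(6·4) = 384/25 kN·m
Superposition: M = Σ M_i = 534/25 kN·m ≈ 21.360000 kN·m

M(12/5) = 534/25 kN·m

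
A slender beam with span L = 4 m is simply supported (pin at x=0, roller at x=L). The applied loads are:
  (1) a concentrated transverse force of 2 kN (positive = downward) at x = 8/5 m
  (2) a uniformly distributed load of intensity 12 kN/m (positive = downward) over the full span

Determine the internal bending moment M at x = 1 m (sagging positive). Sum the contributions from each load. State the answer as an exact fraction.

M(1) = 96/5 kN·m

Load 1 — point force P=2 kN at a=8/5 m (b=L-a=12/5):
  M_1 = Pbx/L  [x≤a] = 2·(12/5)·1/4 = 6/5 kN·m
Load 2 — uniform load w=12 kN/m over full span:
  M_2 = wx(L-x)/2 = 12·1·(4-1)/2 = 18 kN·m
Superposition: M = Σ M_i = 96/5 kN·m ≈ 19.200000 kN·m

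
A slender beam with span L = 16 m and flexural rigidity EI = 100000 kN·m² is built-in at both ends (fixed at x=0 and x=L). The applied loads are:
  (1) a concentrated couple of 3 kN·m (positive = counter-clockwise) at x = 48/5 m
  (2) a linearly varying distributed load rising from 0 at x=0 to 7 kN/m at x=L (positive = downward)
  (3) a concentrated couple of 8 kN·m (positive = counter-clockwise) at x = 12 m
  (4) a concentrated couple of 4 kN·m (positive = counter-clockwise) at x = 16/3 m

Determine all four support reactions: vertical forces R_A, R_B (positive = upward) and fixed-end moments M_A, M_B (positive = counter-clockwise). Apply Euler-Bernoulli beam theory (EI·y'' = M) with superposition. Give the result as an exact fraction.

Load 1 — applied couple M₀=3 kN·m at a=48/5 m (b=L-a=32/5):
  R_A = 6M₀ab/L³ = 6·3·(48/5)·(32/5)/16³ = 27/100 kN
  M_A = M₀b(2a-b)/L² = 3·(32/5)·(2·(48/5)-(32/5))/16² = 24/25 kN·m
  R_B = -6M₀ab/L³ = -6·3·(48/5)·(32/5)/16³ = -27/100 kN
  M_B = M₀a(2b-a)/L² = 3·(48/5)·(2·(32/5)-(48/5))/16² = 9/25 kN·m
Load 2 — triangular load w₀=7 kN/m (0→w₀ over full span):
  R_A = 3w₀L/20 = 3·7·16/20 = 84/5 kN
  M_A = w₀L²/30 = 7·16²/30 = 896/15 kN·m
  R_B = 7w₀L/20 = 7·7·16/20 = 196/5 kN
  M_B = -w₀L²/20 = -7·16²/20 = -448/5 kN·m
Load 3 — applied couple M₀=8 kN·m at a=12 m (b=L-a=4):
  R_A = 6M₀ab/L³ = 6·8·12·4/16³ = 9/16 kN
  M_A = M₀b(2a-b)/L² = 8·4·(2·12-4)/16² = 5/2 kN·m
  R_B = -6M₀ab/L³ = -6·8·12·4/16³ = -9/16 kN
  M_B = M₀a(2b-a)/L² = 8·12·(2·4-12)/16² = -3/2 kN·m
Load 4 — applied couple M₀=4 kN·m at a=16/3 m (b=L-a=32/3):
  R_A = 6M₀ab/L³ = 6·4·(16/3)·(32/3)/16³ = 1/3 kN
  M_A = M₀b(2a-b)/L² = 4·(32/3)·(2·(16/3)-(32/3))/16² = 0 kN·m
  R_B = -6M₀ab/L³ = -6·4·(16/3)·(32/3)/16³ = -1/3 kN
  M_B = M₀a(2b-a)/L² = 4·(16/3)·(2·(32/3)-(16/3))/16² = 4/3 kN·m
Superposition: R_A = 21559/1200 kN, M_A = 9479/150 kN·m, R_B = 45641/1200 kN, M_B = -13411/150 kN·m

R_A = 21559/1200 kN, M_A = 9479/150 kN·m, R_B = 45641/1200 kN, M_B = -13411/150 kN·m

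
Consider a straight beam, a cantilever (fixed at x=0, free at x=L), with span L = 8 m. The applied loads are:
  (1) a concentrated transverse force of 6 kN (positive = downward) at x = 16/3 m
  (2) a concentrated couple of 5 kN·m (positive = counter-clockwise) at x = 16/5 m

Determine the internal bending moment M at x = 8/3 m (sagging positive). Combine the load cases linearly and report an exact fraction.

Load 1 — point force P=6 kN at a=16/3 m (b=L-a=8/3):
  M_1 = -P(a-x)  [x≤a] = -6·((16/3)-(8/3)) = -16 kN·m
Load 2 — applied couple M₀=5 kN·m at a=16/5 m (b=L-a=24/5):
  M_2 = M₀  [x≤a] = 5 = 5 kN·m
Superposition: M = Σ M_i = -11 kN·m ≈ -11.000000 kN·m

M(8/3) = -11 kN·m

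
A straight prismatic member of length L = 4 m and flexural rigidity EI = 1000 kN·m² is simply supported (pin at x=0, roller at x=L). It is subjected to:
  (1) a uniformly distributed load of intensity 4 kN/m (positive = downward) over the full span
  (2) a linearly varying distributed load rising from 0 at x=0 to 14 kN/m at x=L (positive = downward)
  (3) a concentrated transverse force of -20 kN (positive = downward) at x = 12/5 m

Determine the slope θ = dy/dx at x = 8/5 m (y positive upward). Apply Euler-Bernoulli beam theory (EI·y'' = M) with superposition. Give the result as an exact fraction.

θ(8/5) = -1342/703125 rad

Load 1 — uniform load w=4 kN/m over full span:
  θ_1 = -w(L³-6Lx²+4x³)/(24EI) = -4·(4³-6·4·(8/5)²+4·(8/5)³)/(24·1000) = -148/46875 rad
Load 2 — triangular load w₀=14 kN/m (0→w₀ over full span):
  θ_2 = -w₀(7L⁴-30L²x²+15x⁴)/(360LEI) = -14·(7·4⁴-30·4²·(8/5)²+15·(8/5)⁴)/(360·4·1000) = -4522/703125 rad
Load 3 — point force P=-20 kN at a=12/5 m (b=L-a=8/5):
  θ_3 = -Pb(L²-b²-3x²)/(6LEI)  [x≤a] = -(-20)·(8/5)·(4²-(8/5)²-3·(8/5)²)/(6·4·1000) = 24/3125 rad
Superposition: θ = Σ θ_i = -1342/703125 rad ≈ -0.001909 rad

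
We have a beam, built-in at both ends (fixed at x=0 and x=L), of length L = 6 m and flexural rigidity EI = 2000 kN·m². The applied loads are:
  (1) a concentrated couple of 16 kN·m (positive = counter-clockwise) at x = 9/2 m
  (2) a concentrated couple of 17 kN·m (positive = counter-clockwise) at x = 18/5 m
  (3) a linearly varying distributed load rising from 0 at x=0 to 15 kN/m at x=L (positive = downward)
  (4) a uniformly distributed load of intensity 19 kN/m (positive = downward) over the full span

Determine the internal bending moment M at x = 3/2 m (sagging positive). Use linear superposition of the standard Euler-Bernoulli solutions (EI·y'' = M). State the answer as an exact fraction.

Load 1 — applied couple M₀=16 kN·m at a=9/2 m (b=L-a=3/2):
  M_1 = R_Ax - M_A  [x≤a] with R_A=3, M_A=5 = 3·(3/2) - 5 = -1/2 kN·m
Load 2 — applied couple M₀=17 kN·m at a=18/5 m (b=L-a=12/5):
  M_2 = R_Ax - M_A  [x≤a] with R_A=102/25, M_A=136/25 = (102/25)·(3/2) - (136/25) = 17/25 kN·m
Load 3 — triangular load w₀=15 kN/m (0→w₀ over full span):
  M_3 = 3w₀Lx/20 - w₀L²/30 - w₀x³/(6L) = 3·15·6·(3/2)/20 - 15·6²/30 - 15·(3/2)³/(6·6) = 27/32 kN·m
Load 4 — uniform load w=19 kN/m over full span:
  M_4 = wLx/2 - wL²/12 - wx²/2 = 19·6·(3/2)/2 - 19·6²/12 - 19·(3/2)²/2 = 57/8 kN·m
Superposition: M = Σ M_i = 6519/800 kN·m ≈ 8.148750 kN·m

M(3/2) = 6519/800 kN·m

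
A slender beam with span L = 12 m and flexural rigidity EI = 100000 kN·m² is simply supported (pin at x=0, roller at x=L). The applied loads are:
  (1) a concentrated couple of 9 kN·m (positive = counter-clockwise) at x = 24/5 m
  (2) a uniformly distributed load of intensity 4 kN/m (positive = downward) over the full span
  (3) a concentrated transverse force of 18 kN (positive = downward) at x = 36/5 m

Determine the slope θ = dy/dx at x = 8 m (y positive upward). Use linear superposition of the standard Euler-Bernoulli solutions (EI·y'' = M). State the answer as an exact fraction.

Load 1 — applied couple M₀=9 kN·m at a=24/5 m (b=L-a=36/5):
  θ_1 = (M₀x²/(2L)-M₀(x-a)+C₁)/EI  [x>a] with C₁=M₀(3b²-L²)/(6L)=36/25 = (9·8²/(2·12)-9·(8-(24/5))+(36/25))/100000 = -21/625000 rad
Load 2 — uniform load w=4 kN/m over full span:
  θ_2 = -w(L³-6Lx²+4x³)/(24EI) = -4·(12³-6·12·8²+4·8³)/(24·100000) = 13/9375 rad
Load 3 — point force P=18 kN at a=36/5 m (b=L-a=24/5):
  θ_3 = -Pa(2L²-6Lx+3x²+a²)/(6LEI)  [x>a] = -18·(36/5)·(2·12²-6·12·8+3·8²+(36/5)²)/(6·12·100000) = 621/781250 rad
Superposition: θ = Σ θ_i = 20137/9375000 rad ≈ 0.002148 rad

θ(8) = 20137/9375000 rad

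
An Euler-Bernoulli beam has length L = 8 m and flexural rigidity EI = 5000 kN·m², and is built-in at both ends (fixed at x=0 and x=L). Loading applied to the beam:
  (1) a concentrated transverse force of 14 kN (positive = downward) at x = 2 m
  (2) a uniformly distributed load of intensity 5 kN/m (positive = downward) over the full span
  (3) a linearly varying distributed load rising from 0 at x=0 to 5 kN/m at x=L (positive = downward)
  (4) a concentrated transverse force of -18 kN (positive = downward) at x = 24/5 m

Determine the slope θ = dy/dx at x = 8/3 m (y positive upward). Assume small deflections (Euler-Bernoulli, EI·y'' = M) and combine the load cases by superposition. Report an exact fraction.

θ(8/3) = -98761/37968750 rad

Load 1 — point force P=14 kN at a=2 m (b=L-a=6):
  θ_1 = Pa²(L-x)(2bL-(3b+a)(L-x))/(2L³EI)  [x>a] = 14·2²·(8-(8/3))·(2·6·8-(3·6+2)·(8-(8/3)))/(2·8³·5000) = -7/11250 rad
Load 2 — uniform load w=5 kN/m over full span:
  θ_2 = -wx(L-x)(L-2x)/(12EI) = -5·(8/3)·(8-(8/3))·(8-2·(8/3))/(12·5000) = -32/10125 rad
Load 3 — triangular load w₀=5 kN/m (0→w₀ over full span):
  θ_3 = -w₀(2x(L-x)(L-2x)(x+2L)+x²(L-x)²)/(120LEI) = -5·(2·(8/3)·(8-(8/3))·(8-2·(8/3))·((8/3)+2·8)+(8/3)²·(8-(8/3))²)/(120·8·5000) = -256/151875 rad
Load 4 — point force P=-18 kN at a=24/5 m (b=L-a=16/5):
  θ_4 = -Pb²x(2aL-(3a+b)x)/(2L³EI)  [x≤a] = -(-18)·(16/5)²·(8/3)·(2·(24/5)·8-(3·(24/5)+(16/5))·(8/3))/(2·8³·5000) = 224/78125 rad
Superposition: θ = Σ θ_i = -98761/37968750 rad ≈ -0.002601 rad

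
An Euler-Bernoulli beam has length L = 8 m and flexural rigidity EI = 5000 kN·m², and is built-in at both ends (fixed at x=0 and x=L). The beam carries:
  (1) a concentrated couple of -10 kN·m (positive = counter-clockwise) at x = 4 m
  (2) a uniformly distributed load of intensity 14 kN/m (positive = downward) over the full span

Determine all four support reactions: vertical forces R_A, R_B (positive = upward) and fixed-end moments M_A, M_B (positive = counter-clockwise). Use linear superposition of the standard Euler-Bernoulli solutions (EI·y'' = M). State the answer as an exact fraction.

Load 1 — applied couple M₀=-10 kN·m at a=4 m (b=L-a=4):
  R_A = 6M₀ab/L³ = 6·(-10)·4·4/8³ = -15/8 kN
  M_A = M₀b(2a-b)/L² = (-10)·4·(2·4-4)/8² = -5/2 kN·m
  R_B = -6M₀ab/L³ = -6·(-10)·4·4/8³ = 15/8 kN
  M_B = M₀a(2b-a)/L² = (-10)·4·(2·4-4)/8² = -5/2 kN·m
Load 2 — uniform load w=14 kN/m over full span:
  R_A = wL/2 = 14·8/2 = 56 kN
  M_A = wL²/12 = 14·8²/12 = 224/3 kN·m
  R_B = wL/2 = 14·8/2 = 56 kN
  M_B = -wL²/12 = -14·8²/12 = -224/3 kN·m
Superposition: R_A = 433/8 kN, M_A = 433/6 kN·m, R_B = 463/8 kN, M_B = -463/6 kN·m

R_A = 433/8 kN, M_A = 433/6 kN·m, R_B = 463/8 kN, M_B = -463/6 kN·m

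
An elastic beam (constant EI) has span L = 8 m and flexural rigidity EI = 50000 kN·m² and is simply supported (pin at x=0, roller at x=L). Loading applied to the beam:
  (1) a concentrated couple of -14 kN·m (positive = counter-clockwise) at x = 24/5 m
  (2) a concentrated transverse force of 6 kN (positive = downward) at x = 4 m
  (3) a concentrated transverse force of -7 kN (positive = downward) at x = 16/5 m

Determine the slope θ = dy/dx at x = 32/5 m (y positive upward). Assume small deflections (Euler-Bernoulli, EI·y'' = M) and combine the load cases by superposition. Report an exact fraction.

θ(32/5) = -119/1171875 rad

Load 1 — applied couple M₀=-14 kN·m at a=24/5 m (b=L-a=16/5):
  θ_1 = (M₀x²/(2L)-M₀(x-a)+C₁)/EI  [x>a] with C₁=M₀(3b²-L²)/(6L)=728/75 = ((-14)·(32/5)²/(2·8)-(-14)·((32/5)-(24/5))+(728/75))/50000 = -7/93750 rad
Load 2 — point force P=6 kN at a=4 m (b=L-a=4):
  θ_2 = -Pa(2L²-6Lx+3x²+a²)/(6LEI)  [x>a] = -6·4·(2·8²-6·8·(32/5)+3·(32/5)²+4²)/(6·8·50000) = 63/156250 rad
Load 3 — point force P=-7 kN at a=16/5 m (b=L-a=24/5):
  θ_3 = -Pa(2L²-6Lx+3x²+a²)/(6LEI)  [x>a] = -(-7)·(16/5)·(2·8²-6·8·(32/5)+3·(32/5)²+(16/5)²)/(6·8·50000) = -168/390625 rad
Superposition: θ = Σ θ_i = -119/1171875 rad ≈ -0.000102 rad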